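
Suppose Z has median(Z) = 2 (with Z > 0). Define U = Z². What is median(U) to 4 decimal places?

median(U) = 4

Z² is monotone on this domain, so median(U) = square(2) = 4.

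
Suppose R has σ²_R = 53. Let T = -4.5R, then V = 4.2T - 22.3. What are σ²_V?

σ²_T = (-4.5)²·53 = 1073.25.
σ²_V = 4.2²·1073.25 = 18932.13.

σ²_V = 18932.13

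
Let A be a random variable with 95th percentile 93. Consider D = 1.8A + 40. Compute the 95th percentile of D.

95th percentile of D = 207.4

Since a = 1.8 > 0 the transformation is increasing, so the 95th percentile of D = a·(P_{95} of A) + b = 1.8·93 + 40 = 207.4.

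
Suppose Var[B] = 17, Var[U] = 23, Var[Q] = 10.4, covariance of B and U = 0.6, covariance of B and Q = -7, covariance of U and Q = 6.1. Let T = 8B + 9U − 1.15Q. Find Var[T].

Var[T] = a²·Var[B] + b²·Var[U] + c²·Var[Q] + 2ab·covariance of B and U + 2ac·covariance of B and Q + 2bc·covariance of U and Q, with a = 8, b = 9, c = -1.15.
= 1088 + 1863 + 13.754 + 86.4 + 128.8 + (-126.27)
= 3053.684.

Var[T] = 3053.684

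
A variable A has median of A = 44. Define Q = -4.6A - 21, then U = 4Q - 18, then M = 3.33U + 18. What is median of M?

median of M = -3017.628

median of Q = (-4.6)·44 + (-21) = -223.4.
median of U = 4·(-223.4) + (-18) = -911.6.
median of M = 3.33·(-911.6) + 18 = -3017.628.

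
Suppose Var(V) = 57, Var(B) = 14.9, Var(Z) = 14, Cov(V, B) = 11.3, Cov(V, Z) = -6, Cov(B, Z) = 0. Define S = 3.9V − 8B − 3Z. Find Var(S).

Var(S) = 1381.85

Var(S) = a²·Var(V) + b²·Var(B) + c²·Var(Z) + 2ab·Cov(V, B) + 2ac·Cov(V, Z) + 2bc·Cov(B, Z), with a = 3.9, b = -8, c = -3.
= 866.97 + 953.6 + 126 + (-705.12) + 140.4 + 0
= 1381.85.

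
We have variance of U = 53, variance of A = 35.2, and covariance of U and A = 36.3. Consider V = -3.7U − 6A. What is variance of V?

variance of V = 3604.49

variance of V = a²·variance of U + b²·variance of A + 2ab·covariance of U and A with a = -3.7, b = -6.
= (-3.7)²·53 + (-6)²·35.2 + 2·(-3.7)·(-6)·36.3
= 725.57 + 1267.2 + 1611.72 = 3604.49.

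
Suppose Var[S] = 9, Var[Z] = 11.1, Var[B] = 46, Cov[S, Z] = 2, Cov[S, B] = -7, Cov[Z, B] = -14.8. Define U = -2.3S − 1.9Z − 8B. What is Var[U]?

Var[U] = a²·Var[S] + b²·Var[Z] + c²·Var[B] + 2ab·Cov[S, Z] + 2ac·Cov[S, B] + 2bc·Cov[Z, B], with a = -2.3, b = -1.9, c = -8.
= 47.61 + 40.071 + 2944 + 17.48 + (-257.6) + (-449.92)
= 2341.641.

Var[U] = 2341.641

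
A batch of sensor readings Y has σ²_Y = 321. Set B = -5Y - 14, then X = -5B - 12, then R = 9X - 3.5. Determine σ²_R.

σ²_R = 16250625

σ²_B = (-5)²·321 = 8025.
σ²_X = (-5)²·8025 = 200625.
σ²_R = 9²·200625 = 16250625.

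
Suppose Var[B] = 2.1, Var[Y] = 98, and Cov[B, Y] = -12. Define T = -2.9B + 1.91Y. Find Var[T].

Var[T] = a²·Var[B] + b²·Var[Y] + 2ab·Cov[B, Y] with a = -2.9, b = 1.91.
= (-2.9)²·2.1 + 1.91²·98 + 2·(-2.9)·1.91·(-12)
= 17.661 + 357.5138 + 132.936 = 508.1108.

Var[T] = 508.1108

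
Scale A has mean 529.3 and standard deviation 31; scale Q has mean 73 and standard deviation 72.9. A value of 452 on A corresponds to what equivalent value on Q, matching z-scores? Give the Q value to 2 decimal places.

z = (452 − 529.3)/31 ≈ -2.4935.
Q = 73 + z·72.9 = 73 + (452 − 529.3)·72.9/31 ≈ -108.78.

Q = -108.78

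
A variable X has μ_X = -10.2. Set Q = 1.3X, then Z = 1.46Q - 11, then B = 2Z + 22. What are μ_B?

μ_Q = 1.3·(-10.2) = -13.26.
μ_Z = 1.46·(-13.26) + (-11) = -30.3596.
μ_B = 2·(-30.3596) + 22 = -38.7192.

μ_B = -38.7192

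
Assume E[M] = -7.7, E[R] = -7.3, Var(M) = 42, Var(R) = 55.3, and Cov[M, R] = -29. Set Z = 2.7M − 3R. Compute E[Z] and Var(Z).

E[Z] = 2.7·E[M] + (-3)·E[R] = 2.7·(-7.7) + (-3)·(-7.3) = 1.11.
Var(Z) = a²·Var(M) + b²·Var(R) + 2ab·Cov[M, R] with a = 2.7, b = -3.
= 2.7²·42 + (-3)²·55.3 + 2·2.7·(-3)·(-29)
= 306.18 + 497.7 + 469.8 = 1273.68.

E[Z] = 1.11, Var(Z) = 1273.68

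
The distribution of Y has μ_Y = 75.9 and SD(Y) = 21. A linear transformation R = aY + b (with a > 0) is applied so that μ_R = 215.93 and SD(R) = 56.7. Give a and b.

SD(R) = a·SD(Y) (a > 0), so a = 56.7/21 = 2.7.
μ_R = a·μ_Y + b, so b = 215.93 − 2.7·75.9 = 11.

a = 2.7, b = 11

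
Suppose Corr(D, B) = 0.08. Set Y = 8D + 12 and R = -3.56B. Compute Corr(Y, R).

Corr(Y, R) = -0.08

Linear rescalings preserve |correlation|; the slopes 8 and -3.56 have opposite signs, so the correlation flips sign: Corr(Y, R) = −Corr(D, B) = -0.08.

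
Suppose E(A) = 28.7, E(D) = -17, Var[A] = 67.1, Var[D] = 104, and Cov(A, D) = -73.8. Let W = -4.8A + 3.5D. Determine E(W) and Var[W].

E(W) = (-4.8)·E(A) + 3.5·E(D) = (-4.8)·28.7 + 3.5·(-17) = -197.26.
Var[W] = a²·Var[A] + b²·Var[D] + 2ab·Cov(A, D) with a = -4.8, b = 3.5.
= (-4.8)²·67.1 + 3.5²·104 + 2·(-4.8)·3.5·(-73.8)
= 1545.984 + 1274 + 2479.68 = 5299.664.

E(W) = -197.26, Var[W] = 5299.664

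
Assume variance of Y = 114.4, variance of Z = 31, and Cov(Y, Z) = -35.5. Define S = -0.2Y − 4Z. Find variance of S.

variance of S = 443.776

variance of S = a²·variance of Y + b²·variance of Z + 2ab·Cov(Y, Z) with a = -0.2, b = -4.
= (-0.2)²·114.4 + (-4)²·31 + 2·(-0.2)·(-4)·(-35.5)
= 4.576 + 496 + (-56.8) = 443.776.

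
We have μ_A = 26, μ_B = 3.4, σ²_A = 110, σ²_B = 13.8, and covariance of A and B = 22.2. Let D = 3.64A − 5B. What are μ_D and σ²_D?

μ_D = 77.64, σ²_D = 994.376

μ_D = 3.64·μ_A + (-5)·μ_B = 3.64·26 + (-5)·3.4 = 77.64.
σ²_D = a²·σ²_A + b²·σ²_B + 2ab·covariance of A and B with a = 3.64, b = -5.
= 3.64²·110 + (-5)²·13.8 + 2·3.64·(-5)·22.2
= 1457.456 + 345 + (-808.08) = 994.376.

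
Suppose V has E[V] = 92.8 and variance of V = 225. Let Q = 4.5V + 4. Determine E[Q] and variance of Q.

Q = 4.5V + 4 is linear with a = 4.5, b = 4.
E[Q] = a·E[V] + b = 4.5·92.8 + 4 = 421.6.
variance of Q = a²·variance of V = 4.5²·225 = 4556.25 (the additive constant 4 does not affect variance).

E[Q] = 421.6, variance of Q = 4556.25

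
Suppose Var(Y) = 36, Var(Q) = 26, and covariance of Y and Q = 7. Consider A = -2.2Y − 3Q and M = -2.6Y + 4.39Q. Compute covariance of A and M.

covariance of A and M = -149.506

By bilinearity, covariance of A and M = ac·Var(Y) + bd·Var(Q) + (ad+bc)·covariance of Y and Q, with a=-2.2, b=-3, c=-2.6, d=4.39.
ac·Var(Y) = (-2.2)·(-2.6)·36 = 205.92
bd·Var(Q) = (-3)·4.39·26 = -342.42
(ad+bc)·covariance of Y and Q = (-1.858)·7 = -13.006
covariance of A and M = 205.92 + (-342.42) + (-13.006) = -149.506.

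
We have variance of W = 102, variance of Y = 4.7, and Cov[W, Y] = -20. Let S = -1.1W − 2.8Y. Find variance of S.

variance of S = a²·variance of W + b²·variance of Y + 2ab·Cov[W, Y] with a = -1.1, b = -2.8.
= (-1.1)²·102 + (-2.8)²·4.7 + 2·(-1.1)·(-2.8)·(-20)
= 123.42 + 36.848 + (-123.2) = 37.068.

variance of S = 37.068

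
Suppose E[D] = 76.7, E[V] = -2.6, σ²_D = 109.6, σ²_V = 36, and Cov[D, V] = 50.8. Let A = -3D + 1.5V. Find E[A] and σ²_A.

E[A] = (-3)·E[D] + 1.5·E[V] = (-3)·76.7 + 1.5·(-2.6) = -234.
σ²_A = a²·σ²_D + b²·σ²_V + 2ab·Cov[D, V] with a = -3, b = 1.5.
= (-3)²·109.6 + 1.5²·36 + 2·(-3)·1.5·50.8
= 986.4 + 81 + (-457.2) = 610.2.

E[A] = -234, σ²_A = 610.2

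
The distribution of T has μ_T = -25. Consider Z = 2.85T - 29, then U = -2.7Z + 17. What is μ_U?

μ_Z = 2.85·(-25) + (-29) = -100.25.
μ_U = (-2.7)·(-100.25) + 17 = 287.675.

μ_U = 287.675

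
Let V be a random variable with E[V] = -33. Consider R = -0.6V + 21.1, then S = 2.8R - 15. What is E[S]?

E[S] = 99.52

E[R] = (-0.6)·(-33) + 21.1 = 40.9.
E[S] = 2.8·40.9 + (-15) = 99.52.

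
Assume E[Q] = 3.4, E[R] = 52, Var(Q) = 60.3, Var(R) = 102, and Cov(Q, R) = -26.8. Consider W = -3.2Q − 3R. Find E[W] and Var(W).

E[W] = -166.88, Var(W) = 1020.912

E[W] = (-3.2)·E[Q] + (-3)·E[R] = (-3.2)·3.4 + (-3)·52 = -166.88.
Var(W) = a²·Var(Q) + b²·Var(R) + 2ab·Cov(Q, R) with a = -3.2, b = -3.
= (-3.2)²·60.3 + (-3)²·102 + 2·(-3.2)·(-3)·(-26.8)
= 617.472 + 918 + (-514.56) = 1020.912.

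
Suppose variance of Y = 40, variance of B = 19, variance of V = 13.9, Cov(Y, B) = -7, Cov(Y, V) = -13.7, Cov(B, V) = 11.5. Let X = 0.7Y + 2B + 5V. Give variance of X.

variance of X = a²·variance of Y + b²·variance of B + c²·variance of V + 2ab·Cov(Y, B) + 2ac·Cov(Y, V) + 2bc·Cov(B, V), with a = 0.7, b = 2, c = 5.
= 19.6 + 76 + 347.5 + (-19.6) + (-95.9) + 230
= 557.6.

variance of X = 557.6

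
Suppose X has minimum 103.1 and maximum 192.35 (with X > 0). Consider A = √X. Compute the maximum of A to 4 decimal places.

√X is increasing on this domain, so max(A) comes from max(X) = 192.35: max(A) = √(192.35) ≈ 13.869.

max(A) = 13.869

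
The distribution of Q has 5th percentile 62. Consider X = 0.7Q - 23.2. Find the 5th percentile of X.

Since a = 0.7 > 0 the transformation is increasing, so the 5th percentile of X = a·(P_{5} of Q) + b = 0.7·62 + (-23.2) = 20.2.

5th percentile of X = 20.2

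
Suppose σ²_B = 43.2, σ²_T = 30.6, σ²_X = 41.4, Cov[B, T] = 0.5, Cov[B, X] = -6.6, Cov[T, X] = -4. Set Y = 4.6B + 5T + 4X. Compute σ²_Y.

σ²_Y = 1961.632

σ²_Y = a²·σ²_B + b²·σ²_T + c²·σ²_X + 2ab·Cov[B, T] + 2ac·Cov[B, X] + 2bc·Cov[T, X], with a = 4.6, b = 5, c = 4.
= 914.112 + 765 + 662.4 + 23 + (-242.88) + (-160)
= 1961.632.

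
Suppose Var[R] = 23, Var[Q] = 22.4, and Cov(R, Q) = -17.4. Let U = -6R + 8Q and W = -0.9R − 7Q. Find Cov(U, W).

Cov(U, W) = -1735.72

By bilinearity, Cov(U, W) = ac·Var[R] + bd·Var[Q] + (ad+bc)·Cov(R, Q), with a=-6, b=8, c=-0.9, d=-7.
ac·Var[R] = (-6)·(-0.9)·23 = 124.2
bd·Var[Q] = 8·(-7)·22.4 = -1254.4
(ad+bc)·Cov(R, Q) = (34.8)·(-17.4) = -605.52
Cov(U, W) = 124.2 + (-1254.4) + (-605.52) = -1735.72.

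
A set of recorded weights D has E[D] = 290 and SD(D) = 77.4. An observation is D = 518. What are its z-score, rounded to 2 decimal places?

z = 2.95

z = (D − E[D]) / SD(D) = (518 − 290) / 77.4 ≈ 2.95.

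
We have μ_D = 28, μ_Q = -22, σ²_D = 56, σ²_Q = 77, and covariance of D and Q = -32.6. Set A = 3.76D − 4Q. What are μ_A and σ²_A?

μ_A = 193.28, σ²_A = 3004.3136

μ_A = 3.76·μ_D + (-4)·μ_Q = 3.76·28 + (-4)·(-22) = 193.28.
σ²_A = a²·σ²_D + b²·σ²_Q + 2ab·covariance of D and Q with a = 3.76, b = -4.
= 3.76²·56 + (-4)²·77 + 2·3.76·(-4)·(-32.6)
= 791.7056 + 1232 + 980.608 = 3004.3136.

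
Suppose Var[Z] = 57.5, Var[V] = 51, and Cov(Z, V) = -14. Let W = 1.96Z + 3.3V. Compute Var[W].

Var[W] = a²·Var[Z] + b²·Var[V] + 2ab·Cov(Z, V) with a = 1.96, b = 3.3.
= 1.96²·57.5 + 3.3²·51 + 2·1.96·3.3·(-14)
= 220.892 + 555.39 + (-181.104) = 595.178.

Var[W] = 595.178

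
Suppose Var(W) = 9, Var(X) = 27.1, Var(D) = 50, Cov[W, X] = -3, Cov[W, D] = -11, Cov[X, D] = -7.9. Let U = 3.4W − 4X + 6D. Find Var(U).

Var(U) = a²·Var(W) + b²·Var(X) + c²·Var(D) + 2ab·Cov[W, X] + 2ac·Cov[W, D] + 2bc·Cov[X, D], with a = 3.4, b = -4, c = 6.
= 104.04 + 433.6 + 1800 + 81.6 + (-448.8) + 379.2
= 2349.64.

Var(U) = 2349.64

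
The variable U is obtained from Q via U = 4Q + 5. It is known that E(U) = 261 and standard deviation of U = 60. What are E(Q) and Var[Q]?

From U = 4Q + 5: E(U) = a·E(Q) + b, so E(Q) = (E(U) − b)/a = (261 − 5)/4 = 64.
Var[U] = 60² = 3600.
Var[U] = a²·Var[Q], so Var[Q] = 3600/4² = 225.

E(Q) = 64, Var[Q] = 225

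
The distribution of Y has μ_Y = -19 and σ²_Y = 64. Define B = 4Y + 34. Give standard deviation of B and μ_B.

B = 4Y + 34 is linear with a = 4, b = 34.
standard deviation of Y = √64 = 8.
standard deviation of B = |a|·standard deviation of Y = |4|·8 = 32.
μ_B = a·μ_Y + b = 4·(-19) + 34 = -42.

standard deviation of B = 32, μ_B = -42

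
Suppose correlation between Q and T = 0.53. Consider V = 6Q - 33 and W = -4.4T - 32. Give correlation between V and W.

Linear rescalings preserve |correlation|; the slopes 6 and -4.4 have opposite signs, so the correlation flips sign: correlation between V and W = −correlation between Q and T = -0.53.

correlation between V and W = -0.53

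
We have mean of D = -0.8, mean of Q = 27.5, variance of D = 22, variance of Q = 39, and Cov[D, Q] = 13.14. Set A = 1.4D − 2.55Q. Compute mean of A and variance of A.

mean of A = 1.4·mean of D + (-2.55)·mean of Q = 1.4·(-0.8) + (-2.55)·27.5 = -71.245.
variance of A = a²·variance of D + b²·variance of Q + 2ab·Cov[D, Q] with a = 1.4, b = -2.55.
= 1.4²·22 + (-2.55)²·39 + 2·1.4·(-2.55)·13.14
= 43.12 + 253.5975 + (-93.8196) = 202.8979.

mean of A = -71.245, variance of A = 202.8979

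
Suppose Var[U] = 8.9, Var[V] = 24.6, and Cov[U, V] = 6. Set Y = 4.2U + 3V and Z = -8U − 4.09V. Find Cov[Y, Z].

Cov[Y, Z] = -847.95

By bilinearity, Cov[Y, Z] = ac·Var[U] + bd·Var[V] + (ad+bc)·Cov[U, V], with a=4.2, b=3, c=-8, d=-4.09.
ac·Var[U] = 4.2·(-8)·8.9 = -299.04
bd·Var[V] = 3·(-4.09)·24.6 = -301.842
(ad+bc)·Cov[U, V] = (-41.178)·6 = -247.068
Cov[Y, Z] = -299.04 + (-301.842) + (-247.068) = -847.95.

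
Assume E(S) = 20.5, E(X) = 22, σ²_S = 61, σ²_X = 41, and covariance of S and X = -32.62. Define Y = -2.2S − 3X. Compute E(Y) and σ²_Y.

E(Y) = -111.1, σ²_Y = 233.656

E(Y) = (-2.2)·E(S) + (-3)·E(X) = (-2.2)·20.5 + (-3)·22 = -111.1.
σ²_Y = a²·σ²_S + b²·σ²_X + 2ab·covariance of S and X with a = -2.2, b = -3.
= (-2.2)²·61 + (-3)²·41 + 2·(-2.2)·(-3)·(-32.62)
= 295.24 + 369 + (-430.584) = 233.656.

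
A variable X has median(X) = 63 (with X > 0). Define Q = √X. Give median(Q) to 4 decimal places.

√X is monotone on this domain, so median(Q) = √(63) ≈ 7.9373.

median(Q) = 7.9373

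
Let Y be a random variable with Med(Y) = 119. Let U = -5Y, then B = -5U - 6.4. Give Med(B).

Med(U) = (-5)·119 = -595.
Med(B) = (-5)·(-595) + (-6.4) = 2968.6.

Med(B) = 2968.6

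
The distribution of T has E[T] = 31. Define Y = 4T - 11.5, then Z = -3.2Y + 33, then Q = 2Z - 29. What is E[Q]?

E[Y] = 4·31 + (-11.5) = 112.5.
E[Z] = (-3.2)·112.5 + 33 = -327.
E[Q] = 2·(-327) + (-29) = -683.

E[Q] = -683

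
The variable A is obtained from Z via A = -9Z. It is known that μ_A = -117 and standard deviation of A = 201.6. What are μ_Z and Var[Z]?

μ_Z = 13, Var[Z] = 501.76

From A = -9Z: μ_A = a·μ_Z + b, so μ_Z = (μ_A − b)/a = (-117 − 0)/(-9) = 13.
Var[A] = 201.6² = 40642.56.
Var[A] = a²·Var[Z], so Var[Z] = 40642.56/(-9)² = 501.76.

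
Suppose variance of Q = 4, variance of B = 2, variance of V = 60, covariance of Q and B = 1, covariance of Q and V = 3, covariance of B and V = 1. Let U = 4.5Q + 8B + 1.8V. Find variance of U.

variance of U = 552.8

variance of U = a²·variance of Q + b²·variance of B + c²·variance of V + 2ab·covariance of Q and B + 2ac·covariance of Q and V + 2bc·covariance of B and V, with a = 4.5, b = 8, c = 1.8.
= 81 + 128 + 194.4 + 72 + 48.6 + 28.8
= 552.8.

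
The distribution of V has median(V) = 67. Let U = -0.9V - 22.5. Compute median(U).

A linear map preserves order up to sign, so median(U) = a·median(V) + b = (-0.9)·67 + (-22.5) = -82.8.

median(U) = -82.8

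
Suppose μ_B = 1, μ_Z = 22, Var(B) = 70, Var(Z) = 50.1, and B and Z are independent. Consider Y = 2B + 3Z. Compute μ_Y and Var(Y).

μ_Y = 2·μ_B + 3·μ_Z = 2·1 + 3·22 = 68.
Var(Y) = a²·Var(B) + b²·Var(Z) + 2ab·Cov[B, Z] with a = 2, b = 3.
Independence gives Cov[B, Z] = 0.
= 2²·70 + 3²·50.1 + 2·2·3·0
= 280 + 450.9 + 0 = 730.9.

μ_Y = 68, Var(Y) = 730.9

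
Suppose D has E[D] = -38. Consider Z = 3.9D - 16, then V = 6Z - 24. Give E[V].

E[Z] = 3.9·(-38) + (-16) = -164.2.
E[V] = 6·(-164.2) + (-24) = -1009.2.

E[V] = -1009.2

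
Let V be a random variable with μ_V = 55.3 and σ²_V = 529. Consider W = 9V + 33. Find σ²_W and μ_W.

W = 9V + 33 is linear with a = 9, b = 33.
σ²_W = a²·σ²_V = 9²·529 = 42849 (the additive constant 33 does not affect variance).
μ_W = a·μ_V + b = 9·55.3 + 33 = 530.7.

σ²_W = 42849, μ_W = 530.7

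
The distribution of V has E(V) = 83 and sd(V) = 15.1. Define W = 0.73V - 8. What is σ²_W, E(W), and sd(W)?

W = 0.73V - 8 is linear with a = 0.73, b = -8.
σ²_V = 15.1² = 228.01.
σ²_W = a²·σ²_V = 0.73²·228.01 = 121.506529 (the additive constant -8 does not affect variance).
E(W) = a·E(V) + b = 0.73·83 + (-8) = 52.59.
sd(W) = |a|·sd(V) = |0.73|·15.1 = 11.023.

σ²_W = 121.506529, E(W) = 52.59, sd(W) = 11.023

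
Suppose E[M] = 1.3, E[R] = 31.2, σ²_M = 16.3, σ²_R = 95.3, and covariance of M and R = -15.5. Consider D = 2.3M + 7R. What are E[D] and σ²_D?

E[D] = 221.39, σ²_D = 4256.827

E[D] = 2.3·E[M] + 7·E[R] = 2.3·1.3 + 7·31.2 = 221.39.
σ²_D = a²·σ²_M + b²·σ²_R + 2ab·covariance of M and R with a = 2.3, b = 7.
= 2.3²·16.3 + 7²·95.3 + 2·2.3·7·(-15.5)
= 86.227 + 4669.7 + (-499.1) = 4256.827.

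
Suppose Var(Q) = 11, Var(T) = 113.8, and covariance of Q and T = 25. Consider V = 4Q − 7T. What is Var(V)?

Var(V) = a²·Var(Q) + b²·Var(T) + 2ab·covariance of Q and T with a = 4, b = -7.
= 4²·11 + (-7)²·113.8 + 2·4·(-7)·25
= 176 + 5576.2 + (-1400) = 4352.2.

Var(V) = 4352.2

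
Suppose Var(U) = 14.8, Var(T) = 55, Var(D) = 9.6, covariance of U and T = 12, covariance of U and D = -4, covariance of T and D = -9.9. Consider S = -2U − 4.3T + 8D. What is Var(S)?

Var(S) = a²·Var(U) + b²·Var(T) + c²·Var(D) + 2ab·covariance of U and T + 2ac·covariance of U and D + 2bc·covariance of T and D, with a = -2, b = -4.3, c = 8.
= 59.2 + 1016.95 + 614.4 + 206.4 + 128 + 681.12
= 2706.07.

Var(S) = 2706.07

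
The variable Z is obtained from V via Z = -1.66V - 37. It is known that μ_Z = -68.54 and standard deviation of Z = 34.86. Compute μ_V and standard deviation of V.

From Z = -1.66V - 37: μ_Z = a·μ_V + b, so μ_V = (μ_Z − b)/a = (-68.54 − (-37))/(-1.66) = 19.
standard deviation of Z = |a|·standard deviation of V, so standard deviation of V = 34.86/|-1.66| = 21.

μ_V = 19, standard deviation of V = 21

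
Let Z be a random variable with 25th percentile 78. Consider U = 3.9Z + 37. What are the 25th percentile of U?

Since a = 3.9 > 0 the transformation is increasing, so the 25th percentile of U = a·(P_{25} of Z) + b = 3.9·78 + 37 = 341.2.

25th percentile of U = 341.2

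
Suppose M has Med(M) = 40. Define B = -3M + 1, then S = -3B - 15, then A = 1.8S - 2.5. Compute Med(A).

Med(A) = 613.1

Med(B) = (-3)·40 + 1 = -119.
Med(S) = (-3)·(-119) + (-15) = 342.
Med(A) = 1.8·342 + (-2.5) = 613.1.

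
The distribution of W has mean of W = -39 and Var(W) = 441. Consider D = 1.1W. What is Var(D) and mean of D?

D = 1.1W is linear with a = 1.1, b = 0.
Var(D) = a²·Var(W) = 1.1²·441 = 533.61.
mean of D = a·mean of W + b = 1.1·(-39) = -42.9.

Var(D) = 533.61, mean of D = -42.9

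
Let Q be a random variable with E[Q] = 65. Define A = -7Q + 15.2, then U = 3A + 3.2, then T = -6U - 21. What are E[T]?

E[A] = (-7)·65 + 15.2 = -439.8.
E[U] = 3·(-439.8) + 3.2 = -1316.2.
E[T] = (-6)·(-1316.2) + (-21) = 7876.2.

E[T] = 7876.2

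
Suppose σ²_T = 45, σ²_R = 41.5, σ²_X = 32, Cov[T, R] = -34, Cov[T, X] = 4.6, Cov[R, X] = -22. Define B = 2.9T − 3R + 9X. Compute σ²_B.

σ²_B = a²·σ²_T + b²·σ²_R + c²·σ²_X + 2ab·Cov[T, R] + 2ac·Cov[T, X] + 2bc·Cov[R, X], with a = 2.9, b = -3, c = 9.
= 378.45 + 373.5 + 2592 + 591.6 + 240.12 + 1188
= 5363.67.

σ²_B = 5363.67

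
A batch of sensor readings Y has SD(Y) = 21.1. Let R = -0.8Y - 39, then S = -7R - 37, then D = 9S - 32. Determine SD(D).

SD(D) = 1063.44

SD(R) = |-0.8|·21.1 = 16.88.
SD(S) = |-7|·16.88 = 118.16.
SD(D) = |9|·118.16 = 1063.44.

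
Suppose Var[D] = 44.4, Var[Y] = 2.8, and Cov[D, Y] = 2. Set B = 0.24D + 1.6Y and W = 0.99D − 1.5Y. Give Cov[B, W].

By bilinearity, Cov[B, W] = ac·Var[D] + bd·Var[Y] + (ad+bc)·Cov[D, Y], with a=0.24, b=1.6, c=0.99, d=-1.5.
ac·Var[D] = 0.24·0.99·44.4 = 10.54944
bd·Var[Y] = 1.6·(-1.5)·2.8 = -6.72
(ad+bc)·Cov[D, Y] = (1.224)·2 = 2.448
Cov[B, W] = 10.54944 + (-6.72) + 2.448 = 6.27744.

Cov[B, W] = 6.27744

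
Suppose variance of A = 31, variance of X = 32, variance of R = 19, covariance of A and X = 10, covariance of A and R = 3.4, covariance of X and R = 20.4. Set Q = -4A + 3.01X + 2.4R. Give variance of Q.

variance of Q = a²·variance of A + b²·variance of X + c²·variance of R + 2ab·covariance of A and X + 2ac·covariance of A and R + 2bc·covariance of X and R, with a = -4, b = 3.01, c = 2.4.
= 496 + 289.9232 + 109.44 + (-240.8) + (-65.28) + 294.7392
= 884.0224.

variance of Q = 884.0224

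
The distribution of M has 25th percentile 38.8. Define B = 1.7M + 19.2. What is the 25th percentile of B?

Since a = 1.7 > 0 the transformation is increasing, so the 25th percentile of B = a·(P_{25} of M) + b = 1.7·38.8 + 19.2 = 85.16.

25th percentile of B = 85.16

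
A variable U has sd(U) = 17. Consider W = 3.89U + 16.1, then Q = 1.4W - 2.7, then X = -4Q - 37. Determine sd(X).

sd(X) = 370.328

sd(W) = |3.89|·17 = 66.13.
sd(Q) = |1.4|·66.13 = 92.582.
sd(X) = |-4|·92.582 = 370.328.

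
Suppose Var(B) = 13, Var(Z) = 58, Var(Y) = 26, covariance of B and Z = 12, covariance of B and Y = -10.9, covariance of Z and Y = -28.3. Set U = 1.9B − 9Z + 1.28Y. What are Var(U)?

Var(U) = 4976.1428

Var(U) = a²·Var(B) + b²·Var(Z) + c²·Var(Y) + 2ab·covariance of B and Z + 2ac·covariance of B and Y + 2bc·covariance of Z and Y, with a = 1.9, b = -9, c = 1.28.
= 46.93 + 4698 + 42.5984 + (-410.4) + (-53.0176) + 652.032
= 4976.1428.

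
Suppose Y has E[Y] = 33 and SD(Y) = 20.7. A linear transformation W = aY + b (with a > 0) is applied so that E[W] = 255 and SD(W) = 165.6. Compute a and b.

SD(W) = a·SD(Y) (a > 0), so a = 165.6/20.7 = 8.
E[W] = a·E[Y] + b, so b = 255 − 8·33 = -9.

a = 8, b = -9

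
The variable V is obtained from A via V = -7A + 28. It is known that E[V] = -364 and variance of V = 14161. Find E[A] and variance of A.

From V = -7A + 28: E[V] = a·E[A] + b, so E[A] = (E[V] − b)/a = (-364 − 28)/(-7) = 56.
variance of V = a²·variance of A, so variance of A = 14161/(-7)² = 289.

E[A] = 56, variance of A = 289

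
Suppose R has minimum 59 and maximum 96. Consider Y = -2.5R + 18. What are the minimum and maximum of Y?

min(Y) = -222, max(Y) = -129.5

a = -2.5 < 0, so order reverses: min(Y) = a·max(R)+b = (-2.5)·96 + 18 = -222; max(Y) = a·min(R)+b = (-2.5)·59 + 18 = -129.5.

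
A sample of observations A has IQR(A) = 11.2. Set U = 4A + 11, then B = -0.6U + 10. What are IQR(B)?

IQR(B) = 26.88

IQR(U) = |4|·11.2 = 44.8.
IQR(B) = |-0.6|·44.8 = 26.88.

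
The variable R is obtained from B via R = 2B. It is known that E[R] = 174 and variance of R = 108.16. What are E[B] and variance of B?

E[B] = 87, variance of B = 27.04

From R = 2B: E[R] = a·E[B] + b, so E[B] = (E[R] − b)/a = (174 − 0)/2 = 87.
variance of R = a²·variance of B, so variance of B = 108.16/2² = 27.04.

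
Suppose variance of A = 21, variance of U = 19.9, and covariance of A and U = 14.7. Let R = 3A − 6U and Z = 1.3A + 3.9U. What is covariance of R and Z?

By bilinearity, covariance of R and Z = ac·variance of A + bd·variance of U + (ad+bc)·covariance of A and U, with a=3, b=-6, c=1.3, d=3.9.
ac·variance of A = 3·1.3·21 = 81.9
bd·variance of U = (-6)·3.9·19.9 = -465.66
(ad+bc)·covariance of A and U = (3.9)·14.7 = 57.33
covariance of R and Z = 81.9 + (-465.66) + 57.33 = -326.43.

covariance of R and Z = -326.43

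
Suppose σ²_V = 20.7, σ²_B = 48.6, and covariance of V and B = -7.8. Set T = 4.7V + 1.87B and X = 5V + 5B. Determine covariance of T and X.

By bilinearity, covariance of T and X = ac·σ²_V + bd·σ²_B + (ad+bc)·covariance of V and B, with a=4.7, b=1.87, c=5, d=5.
ac·σ²_V = 4.7·5·20.7 = 486.45
bd·σ²_B = 1.87·5·48.6 = 454.41
(ad+bc)·covariance of V and B = (32.85)·(-7.8) = -256.23
covariance of T and X = 486.45 + 454.41 + (-256.23) = 684.63.

covariance of T and X = 684.63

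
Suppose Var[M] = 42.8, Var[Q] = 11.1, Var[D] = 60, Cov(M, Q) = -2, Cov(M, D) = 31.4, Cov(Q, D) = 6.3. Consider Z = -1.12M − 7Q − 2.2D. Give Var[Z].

Var[Z] = 1205.40752

Var[Z] = a²·Var[M] + b²·Var[Q] + c²·Var[D] + 2ab·Cov(M, Q) + 2ac·Cov(M, D) + 2bc·Cov(Q, D), with a = -1.12, b = -7, c = -2.2.
= 53.68832 + 543.9 + 290.4 + (-31.36) + 154.7392 + 194.04
= 1205.40752.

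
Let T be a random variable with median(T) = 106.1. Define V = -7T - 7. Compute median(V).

A linear map preserves order up to sign, so median(V) = a·median(T) + b = (-7)·106.1 + (-7) = -749.7.

median(V) = -749.7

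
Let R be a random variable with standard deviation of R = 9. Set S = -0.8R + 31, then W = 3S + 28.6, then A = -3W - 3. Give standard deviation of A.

standard deviation of A = 64.8

standard deviation of S = |-0.8|·9 = 7.2.
standard deviation of W = |3|·7.2 = 21.6.
standard deviation of A = |-3|·21.6 = 64.8.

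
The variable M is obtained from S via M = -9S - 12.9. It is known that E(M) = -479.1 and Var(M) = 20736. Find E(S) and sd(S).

E(S) = 51.8, sd(S) = 16

From M = -9S - 12.9: E(M) = a·E(S) + b, so E(S) = (E(M) − b)/a = (-479.1 − (-12.9))/(-9) = 51.8.
sd(M) = √20736 = 144.
sd(M) = |a|·sd(S), so sd(S) = 144/|-9| = 16.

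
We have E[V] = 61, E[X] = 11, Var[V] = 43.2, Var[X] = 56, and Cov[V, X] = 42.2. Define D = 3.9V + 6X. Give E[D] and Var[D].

E[D] = 303.9, Var[D] = 4648.032

E[D] = 3.9·E[V] + 6·E[X] = 3.9·61 + 6·11 = 303.9.
Var[D] = a²·Var[V] + b²·Var[X] + 2ab·Cov[V, X] with a = 3.9, b = 6.
= 3.9²·43.2 + 6²·56 + 2·3.9·6·42.2
= 657.072 + 2016 + 1974.96 = 4648.032.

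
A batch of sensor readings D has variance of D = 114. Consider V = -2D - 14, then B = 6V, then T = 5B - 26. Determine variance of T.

variance of T = 410400

variance of V = (-2)²·114 = 456.
variance of B = 6²·456 = 16416.
variance of T = 5²·16416 = 410400.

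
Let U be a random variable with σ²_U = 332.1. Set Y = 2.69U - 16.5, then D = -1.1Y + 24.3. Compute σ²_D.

σ²_Y = 2.69²·332.1 = 2403.10881.
σ²_D = (-1.1)²·2403.10881 = 2907.7616601.

σ²_D = 2907.7616601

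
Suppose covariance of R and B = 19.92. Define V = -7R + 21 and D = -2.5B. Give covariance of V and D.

covariance of V and D = a·c·covariance of R and B = (-7)·(-2.5)·19.92 = 348.6. Additive constants drop out.

covariance of V and D = 348.6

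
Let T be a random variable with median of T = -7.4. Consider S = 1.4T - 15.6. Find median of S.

A linear map preserves order up to sign, so median of S = a·median of T + b = 1.4·(-7.4) + (-15.6) = -25.96.

median of S = -25.96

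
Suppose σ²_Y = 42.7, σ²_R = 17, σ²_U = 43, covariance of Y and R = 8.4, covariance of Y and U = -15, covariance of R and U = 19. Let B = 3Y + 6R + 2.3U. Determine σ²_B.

σ²_B = 1843.57

σ²_B = a²·σ²_Y + b²·σ²_R + c²·σ²_U + 2ab·covariance of Y and R + 2ac·covariance of Y and U + 2bc·covariance of R and U, with a = 3, b = 6, c = 2.3.
= 384.3 + 612 + 227.47 + 302.4 + (-207) + 524.4
= 1843.57.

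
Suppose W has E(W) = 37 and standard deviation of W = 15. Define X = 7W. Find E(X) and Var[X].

X = 7W is linear with a = 7, b = 0.
E(X) = a·E(W) + b = 7·37 = 259.
Var[W] = 15² = 225.
Var[X] = a²·Var[W] = 7²·225 = 11025.

E(X) = 259, Var[X] = 11025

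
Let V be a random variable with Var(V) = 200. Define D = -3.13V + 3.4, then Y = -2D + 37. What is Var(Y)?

Var(Y) = 7837.52

Var(D) = (-3.13)²·200 = 1959.38.
Var(Y) = (-2)²·1959.38 = 7837.52.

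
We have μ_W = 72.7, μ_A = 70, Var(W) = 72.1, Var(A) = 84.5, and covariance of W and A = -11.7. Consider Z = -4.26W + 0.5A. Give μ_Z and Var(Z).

μ_Z = -274.702, Var(Z) = 1379.40896

μ_Z = (-4.26)·μ_W + 0.5·μ_A = (-4.26)·72.7 + 0.5·70 = -274.702.
Var(Z) = a²·Var(W) + b²·Var(A) + 2ab·covariance of W and A with a = -4.26, b = 0.5.
= (-4.26)²·72.1 + 0.5²·84.5 + 2·(-4.26)·0.5·(-11.7)
= 1308.44196 + 21.125 + 49.842 = 1379.40896.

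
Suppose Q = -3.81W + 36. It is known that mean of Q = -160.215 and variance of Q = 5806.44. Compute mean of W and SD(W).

mean of W = 51.5, SD(W) = 20

From Q = -3.81W + 36: mean of Q = a·mean of W + b, so mean of W = (mean of Q − b)/a = (-160.215 − 36)/(-3.81) = 51.5.
SD(Q) = √5806.44 = 76.2.
SD(Q) = |a|·SD(W), so SD(W) = 76.2/|-3.81| = 20.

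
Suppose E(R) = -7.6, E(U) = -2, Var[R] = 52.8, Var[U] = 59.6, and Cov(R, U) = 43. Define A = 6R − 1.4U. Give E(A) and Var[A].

E(A) = 6·E(R) + (-1.4)·E(U) = 6·(-7.6) + (-1.4)·(-2) = -42.8.
Var[A] = a²·Var[R] + b²·Var[U] + 2ab·Cov(R, U) with a = 6, b = -1.4.
= 6²·52.8 + (-1.4)²·59.6 + 2·6·(-1.4)·43
= 1900.8 + 116.816 + (-722.4) = 1295.216.

E(A) = -42.8, Var[A] = 1295.216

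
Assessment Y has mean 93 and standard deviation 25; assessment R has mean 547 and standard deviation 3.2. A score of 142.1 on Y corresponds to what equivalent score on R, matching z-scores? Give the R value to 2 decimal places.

z = (142.1 − 93)/25 = 1.964.
R = 547 + z·3.2 = 547 + (142.1 − 93)·3.2/25 ≈ 553.28.

R = 553.28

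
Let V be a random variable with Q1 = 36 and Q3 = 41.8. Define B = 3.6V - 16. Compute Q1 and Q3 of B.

a = 3.6 > 0: Q1(B) = a·Q1(V)+b = 113.6, Q3(B) = a·Q3(V)+b = 134.48.

Q1(B) = 113.6, Q3(B) = 134.48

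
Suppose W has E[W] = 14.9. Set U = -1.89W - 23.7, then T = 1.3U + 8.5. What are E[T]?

E[U] = (-1.89)·14.9 + (-23.7) = -51.861.
E[T] = 1.3·(-51.861) + 8.5 = -58.9193.

E[T] = -58.9193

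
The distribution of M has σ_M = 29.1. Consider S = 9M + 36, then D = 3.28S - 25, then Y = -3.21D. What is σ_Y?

σ_S = |9|·29.1 = 261.9.
σ_D = |3.28|·261.9 = 859.032.
σ_Y = |-3.21|·859.032 = 2757.49272.

σ_Y = 2757.49272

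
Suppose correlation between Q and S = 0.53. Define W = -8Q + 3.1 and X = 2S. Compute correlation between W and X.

Linear rescalings preserve |correlation|; the slopes -8 and 2 have opposite signs, so the correlation flips sign: correlation between W and X = −correlation between Q and S = -0.53.

correlation between W and X = -0.53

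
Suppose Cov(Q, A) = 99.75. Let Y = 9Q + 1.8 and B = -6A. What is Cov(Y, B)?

Cov(Y, B) = a·c·Cov(Q, A) = 9·(-6)·99.75 = -5386.5. Additive constants drop out.

Cov(Y, B) = -5386.5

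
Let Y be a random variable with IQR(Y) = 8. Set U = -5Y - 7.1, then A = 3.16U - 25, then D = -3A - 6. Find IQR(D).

IQR(U) = |-5|·8 = 40.
IQR(A) = |3.16|·40 = 126.4.
IQR(D) = |-3|·126.4 = 379.2.

IQR(D) = 379.2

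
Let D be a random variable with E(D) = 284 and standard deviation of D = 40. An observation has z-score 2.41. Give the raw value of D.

D = 380.4

D = E(D) + z·standard deviation of D = 284 + 2.41·40 = 380.4.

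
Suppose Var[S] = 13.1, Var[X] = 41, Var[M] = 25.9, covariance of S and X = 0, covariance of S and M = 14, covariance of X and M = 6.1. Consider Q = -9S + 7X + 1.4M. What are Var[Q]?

Var[Q] = 2887.624

Var[Q] = a²·Var[S] + b²·Var[X] + c²·Var[M] + 2ab·covariance of S and X + 2ac·covariance of S and M + 2bc·covariance of X and M, with a = -9, b = 7, c = 1.4.
= 1061.1 + 2009 + 50.764 + 0 + (-352.8) + 119.56
= 2887.624.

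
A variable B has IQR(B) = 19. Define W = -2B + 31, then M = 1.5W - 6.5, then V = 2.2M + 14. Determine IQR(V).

IQR(V) = 125.4

IQR(W) = |-2|·19 = 38.
IQR(M) = |1.5|·38 = 57.
IQR(V) = |2.2|·57 = 125.4.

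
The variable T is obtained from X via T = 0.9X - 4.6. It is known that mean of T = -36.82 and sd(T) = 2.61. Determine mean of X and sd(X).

From T = 0.9X - 4.6: mean of T = a·mean of X + b, so mean of X = (mean of T − b)/a = (-36.82 − (-4.6))/0.9 = -35.8.
sd(T) = |a|·sd(X), so sd(X) = 2.61/|0.9| = 2.9.

mean of X = -35.8, sd(X) = 2.9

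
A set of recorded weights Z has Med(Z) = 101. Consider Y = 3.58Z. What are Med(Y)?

Med(Y) = 361.58

A linear map preserves order up to sign, so Med(Y) = a·Med(Z) + b = 3.58·101 = 361.58.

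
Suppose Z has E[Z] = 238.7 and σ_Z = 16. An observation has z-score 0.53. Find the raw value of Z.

Z = 247.18

Z = E[Z] + z·σ_Z = 238.7 + 0.53·16 = 247.18.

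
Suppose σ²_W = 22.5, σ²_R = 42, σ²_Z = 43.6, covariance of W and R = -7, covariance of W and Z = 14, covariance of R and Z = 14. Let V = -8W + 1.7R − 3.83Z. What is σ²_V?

σ²_V = 3066.95604

σ²_V = a²·σ²_W + b²·σ²_R + c²·σ²_Z + 2ab·covariance of W and R + 2ac·covariance of W and Z + 2bc·covariance of R and Z, with a = -8, b = 1.7, c = -3.83.
= 1440 + 121.38 + 639.56404 + 190.4 + 857.92 + (-182.308)
= 3066.95604.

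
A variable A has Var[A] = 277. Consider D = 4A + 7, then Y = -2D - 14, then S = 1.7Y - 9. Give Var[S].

Var[S] = 51233.92

Var[D] = 4²·277 = 4432.
Var[Y] = (-2)²·4432 = 17728.
Var[S] = 1.7²·17728 = 51233.92.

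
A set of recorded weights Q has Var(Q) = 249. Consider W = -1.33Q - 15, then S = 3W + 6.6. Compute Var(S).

Var(W) = (-1.33)²·249 = 440.4561.
Var(S) = 3²·440.4561 = 3964.1049.

Var(S) = 3964.1049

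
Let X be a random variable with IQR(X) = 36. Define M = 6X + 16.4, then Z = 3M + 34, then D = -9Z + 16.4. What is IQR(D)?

IQR(D) = 5832

IQR(M) = |6|·36 = 216.
IQR(Z) = |3|·216 = 648.
IQR(D) = |-9|·648 = 5832.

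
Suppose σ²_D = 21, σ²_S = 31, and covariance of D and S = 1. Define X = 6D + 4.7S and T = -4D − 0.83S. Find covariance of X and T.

By bilinearity, covariance of X and T = ac·σ²_D + bd·σ²_S + (ad+bc)·covariance of D and S, with a=6, b=4.7, c=-4, d=-0.83.
ac·σ²_D = 6·(-4)·21 = -504
bd·σ²_S = 4.7·(-0.83)·31 = -120.931
(ad+bc)·covariance of D and S = (-23.78)·1 = -23.78
covariance of X and T = -504 + (-120.931) + (-23.78) = -648.711.

covariance of X and T = -648.711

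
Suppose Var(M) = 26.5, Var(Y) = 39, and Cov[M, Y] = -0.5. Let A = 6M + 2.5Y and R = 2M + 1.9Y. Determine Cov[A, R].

Cov[A, R] = 495.05

By bilinearity, Cov[A, R] = ac·Var(M) + bd·Var(Y) + (ad+bc)·Cov[M, Y], with a=6, b=2.5, c=2, d=1.9.
ac·Var(M) = 6·2·26.5 = 318
bd·Var(Y) = 2.5·1.9·39 = 185.25
(ad+bc)·Cov[M, Y] = (16.4)·(-0.5) = -8.2
Cov[A, R] = 318 + 185.25 + (-8.2) = 495.05.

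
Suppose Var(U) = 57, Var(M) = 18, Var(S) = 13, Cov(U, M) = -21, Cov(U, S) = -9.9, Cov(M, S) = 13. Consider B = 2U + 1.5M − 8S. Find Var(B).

Var(B) = 979.3

Var(B) = a²·Var(U) + b²·Var(M) + c²·Var(S) + 2ab·Cov(U, M) + 2ac·Cov(U, S) + 2bc·Cov(M, S), with a = 2, b = 1.5, c = -8.
= 228 + 40.5 + 832 + (-126) + 316.8 + (-312)
= 979.3.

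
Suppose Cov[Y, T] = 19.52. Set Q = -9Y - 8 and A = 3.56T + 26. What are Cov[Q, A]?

Cov[Q, A] = -625.4208

Cov[Q, A] = a·c·Cov[Y, T] = (-9)·3.56·19.52 = -625.4208. Additive constants drop out.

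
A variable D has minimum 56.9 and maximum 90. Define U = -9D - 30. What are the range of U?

Range(U) = 297.9

Range of D = 90 − 56.9 = 33.1.
Range(U) = |a|·Range(D) = |-9|·33.1 = 297.9.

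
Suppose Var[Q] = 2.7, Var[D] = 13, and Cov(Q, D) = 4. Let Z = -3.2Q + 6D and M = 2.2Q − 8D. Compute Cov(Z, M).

By bilinearity, Cov(Z, M) = ac·Var[Q] + bd·Var[D] + (ad+bc)·Cov(Q, D), with a=-3.2, b=6, c=2.2, d=-8.
ac·Var[Q] = (-3.2)·2.2·2.7 = -19.008
bd·Var[D] = 6·(-8)·13 = -624
(ad+bc)·Cov(Q, D) = (38.8)·4 = 155.2
Cov(Z, M) = -19.008 + (-624) + 155.2 = -487.808.

Cov(Z, M) = -487.808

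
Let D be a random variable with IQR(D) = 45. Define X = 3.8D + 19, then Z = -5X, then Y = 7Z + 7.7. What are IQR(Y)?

IQR(Y) = 5985

IQR(X) = |3.8|·45 = 171.
IQR(Z) = |-5|·171 = 855.
IQR(Y) = |7|·855 = 5985.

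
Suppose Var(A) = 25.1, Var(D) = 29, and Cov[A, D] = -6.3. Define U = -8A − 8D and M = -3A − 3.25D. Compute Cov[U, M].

By bilinearity, Cov[U, M] = ac·Var(A) + bd·Var(D) + (ad+bc)·Cov[A, D], with a=-8, b=-8, c=-3, d=-3.25.
ac·Var(A) = (-8)·(-3)·25.1 = 602.4
bd·Var(D) = (-8)·(-3.25)·29 = 754
(ad+bc)·Cov[A, D] = (50)·(-6.3) = -315
Cov[U, M] = 602.4 + 754 + (-315) = 1041.4.

Cov[U, M] = 1041.4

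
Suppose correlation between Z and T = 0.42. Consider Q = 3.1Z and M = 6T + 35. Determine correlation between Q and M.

Linear rescalings preserve correlation up to sign; here the slopes 3.1 and 6 have the same sign, so correlation between Q and M = correlation between Z and T = 0.42.

correlation between Q and M = 0.42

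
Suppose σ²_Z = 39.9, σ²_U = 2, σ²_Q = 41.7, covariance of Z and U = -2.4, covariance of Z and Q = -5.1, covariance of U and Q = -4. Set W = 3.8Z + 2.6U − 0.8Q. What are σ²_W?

σ²_W = 616.588

σ²_W = a²·σ²_Z + b²·σ²_U + c²·σ²_Q + 2ab·covariance of Z and U + 2ac·covariance of Z and Q + 2bc·covariance of U and Q, with a = 3.8, b = 2.6, c = -0.8.
= 576.156 + 13.52 + 26.688 + (-47.424) + 31.008 + 16.64
= 616.588.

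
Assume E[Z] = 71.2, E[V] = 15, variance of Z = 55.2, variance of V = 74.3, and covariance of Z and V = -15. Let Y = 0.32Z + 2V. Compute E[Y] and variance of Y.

E[Y] = 0.32·E[Z] + 2·E[V] = 0.32·71.2 + 2·15 = 52.784.
variance of Y = a²·variance of Z + b²·variance of V + 2ab·covariance of Z and V with a = 0.32, b = 2.
= 0.32²·55.2 + 2²·74.3 + 2·0.32·2·(-15)
= 5.65248 + 297.2 + (-19.2) = 283.65248.

E[Y] = 52.784, variance of Y = 283.65248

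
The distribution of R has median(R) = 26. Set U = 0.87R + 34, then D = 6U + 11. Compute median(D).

median(U) = 0.87·26 + 34 = 56.62.
median(D) = 6·56.62 + 11 = 350.72.

median(D) = 350.72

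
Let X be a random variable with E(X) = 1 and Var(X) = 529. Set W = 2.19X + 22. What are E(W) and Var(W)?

W = 2.19X + 22 is linear with a = 2.19, b = 22.
E(W) = a·E(X) + b = 2.19·1 + 22 = 24.19.
Var(W) = a²·Var(X) = 2.19²·529 = 2537.1369 (the additive constant 22 does not affect variance).

E(W) = 24.19, Var(W) = 2537.1369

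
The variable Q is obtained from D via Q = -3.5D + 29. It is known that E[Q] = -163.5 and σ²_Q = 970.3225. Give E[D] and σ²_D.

From Q = -3.5D + 29: E[Q] = a·E[D] + b, so E[D] = (E[Q] − b)/a = (-163.5 − 29)/(-3.5) = 55.
σ²_Q = a²·σ²_D, so σ²_D = 970.3225/(-3.5)² = 79.21.

E[D] = 55, σ²_D = 79.21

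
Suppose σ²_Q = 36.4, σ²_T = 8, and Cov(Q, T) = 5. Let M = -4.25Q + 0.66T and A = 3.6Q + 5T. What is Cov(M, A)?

By bilinearity, Cov(M, A) = ac·σ²_Q + bd·σ²_T + (ad+bc)·Cov(Q, T), with a=-4.25, b=0.66, c=3.6, d=5.
ac·σ²_Q = (-4.25)·3.6·36.4 = -556.92
bd·σ²_T = 0.66·5·8 = 26.4
(ad+bc)·Cov(Q, T) = (-18.874)·5 = -94.37
Cov(M, A) = -556.92 + 26.4 + (-94.37) = -624.89.

Cov(M, A) = -624.89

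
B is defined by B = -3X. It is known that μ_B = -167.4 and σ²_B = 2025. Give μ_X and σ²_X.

From B = -3X: μ_B = a·μ_X + b, so μ_X = (μ_B − b)/a = (-167.4 − 0)/(-3) = 55.8.
σ²_B = a²·σ²_X, so σ²_X = 2025/(-3)² = 225.

μ_X = 55.8, σ²_X = 225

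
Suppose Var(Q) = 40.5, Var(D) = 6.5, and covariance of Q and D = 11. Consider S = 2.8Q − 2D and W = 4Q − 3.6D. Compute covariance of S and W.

By bilinearity, covariance of S and W = ac·Var(Q) + bd·Var(D) + (ad+bc)·covariance of Q and D, with a=2.8, b=-2, c=4, d=-3.6.
ac·Var(Q) = 2.8·4·40.5 = 453.6
bd·Var(D) = (-2)·(-3.6)·6.5 = 46.8
(ad+bc)·covariance of Q and D = (-18.08)·11 = -198.88
covariance of S and W = 453.6 + 46.8 + (-198.88) = 301.52.

covariance of S and W = 301.52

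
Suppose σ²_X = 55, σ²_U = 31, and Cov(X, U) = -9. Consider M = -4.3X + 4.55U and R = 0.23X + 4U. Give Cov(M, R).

By bilinearity, Cov(M, R) = ac·σ²_X + bd·σ²_U + (ad+bc)·Cov(X, U), with a=-4.3, b=4.55, c=0.23, d=4.
ac·σ²_X = (-4.3)·0.23·55 = -54.395
bd·σ²_U = 4.55·4·31 = 564.2
(ad+bc)·Cov(X, U) = (-16.1535)·(-9) = 145.3815
Cov(M, R) = -54.395 + 564.2 + 145.3815 = 655.1865.

Cov(M, R) = 655.1865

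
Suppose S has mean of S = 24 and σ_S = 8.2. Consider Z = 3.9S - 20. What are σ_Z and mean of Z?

σ_Z = 31.98, mean of Z = 73.6

Z = 3.9S - 20 is linear with a = 3.9, b = -20.
σ_Z = |a|·σ_S = |3.9|·8.2 = 31.98.
mean of Z = a·mean of S + b = 3.9·24 + (-20) = 73.6.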